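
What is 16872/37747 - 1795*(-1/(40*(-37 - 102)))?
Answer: 5210491/41974664 ≈ 0.12413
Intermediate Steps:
16872/37747 - 1795*(-1/(40*(-37 - 102))) = 16872*(1/37747) - 1795/((-139*(-40))) = 16872/37747 - 1795/5560 = 16872/37747 - 1795*1/5560 = 16872/37747 - 359/1112 = 5210491/41974664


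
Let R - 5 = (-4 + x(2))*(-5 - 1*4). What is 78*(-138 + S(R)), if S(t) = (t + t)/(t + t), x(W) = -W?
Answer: -10686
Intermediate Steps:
R = 59 (R = 5 + (-4 - 1*2)*(-5 - 1*4) = 5 + (-4 - 2)*(-5 - 4) = 5 - 6*(-9) = 5 + 54 = 59)
S(t) = 1 (S(t) = (2*t)/((2*t)) = (2*t)*(1/(2*t)) = 1)
78*(-138 + S(R)) = 78*(-138 + 1) = 78*(-137) = -10686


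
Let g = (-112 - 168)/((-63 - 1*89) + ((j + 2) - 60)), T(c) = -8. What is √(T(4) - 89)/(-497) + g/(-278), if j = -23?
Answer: -140/32387 - I*√97/497 ≈ -0.0043227 - 0.019817*I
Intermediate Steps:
g = 280/233 (g = (-112 - 168)/((-63 - 1*89) + ((-23 + 2) - 60)) = -280/((-63 - 89) + (-21 - 60)) = -280/(-152 - 81) = -280/(-233) = -280*(-1/233) = 280/233 ≈ 1.2017)
√(T(4) - 89)/(-497) + g/(-278) = √(-8 - 89)/(-497) + (280/233)/(-278) = √(-97)*(-1/497) + (280/233)*(-1/278) = (I*√97)*(-1/497) - 140/32387 = -I*√97/497 - 140/32387 = -140/32387 - I*√97/497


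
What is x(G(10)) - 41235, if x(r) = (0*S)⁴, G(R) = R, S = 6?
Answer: -41235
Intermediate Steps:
x(r) = 0 (x(r) = (0*6)⁴ = 0⁴ = 0)
x(G(10)) - 41235 = 0 - 41235 = -41235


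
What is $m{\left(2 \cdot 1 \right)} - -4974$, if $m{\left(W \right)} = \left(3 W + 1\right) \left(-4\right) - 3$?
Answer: $4943$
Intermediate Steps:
$m{\left(W \right)} = -7 - 12 W$ ($m{\left(W \right)} = \left(1 + 3 W\right) \left(-4\right) - 3 = \left(-4 - 12 W\right) - 3 = -7 - 12 W$)
$m{\left(2 \cdot 1 \right)} - -4974 = \left(-7 - 12 \cdot 2 \cdot 1\right) - -4974 = \left(-7 - 24\right) + 4974 = -31 + 4974 = 4943$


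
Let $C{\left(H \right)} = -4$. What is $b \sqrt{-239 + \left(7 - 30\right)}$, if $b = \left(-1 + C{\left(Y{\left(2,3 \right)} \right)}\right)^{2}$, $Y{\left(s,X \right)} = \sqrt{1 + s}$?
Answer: $25 i \sqrt{262} \approx 404.66 i$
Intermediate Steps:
$b = 25$ ($b = \left(-1 - 4\right)^{2} = \left(-5\right)^{2} = 25$)
$b \sqrt{-239 + \left(7 - 30\right)} = 25 \sqrt{-239 + \left(7 - 30\right)} = 25 \sqrt{-239 - 23} = 25 \sqrt{-262} = 25 i \sqrt{262}$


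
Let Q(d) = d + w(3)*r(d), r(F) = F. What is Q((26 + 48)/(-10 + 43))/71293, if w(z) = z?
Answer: 296/2352669 ≈ 0.00012581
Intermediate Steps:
Q(d) = 4*d (Q(d) = d + 3*d = 4*d)
Q((26 + 48)/(-10 + 43))/71293 = (4*((26 + 48)/(-10 + 43)))/71293 = (4*(74/33))*(1/71293) = (296/33)*(1/71293) = 296/2352669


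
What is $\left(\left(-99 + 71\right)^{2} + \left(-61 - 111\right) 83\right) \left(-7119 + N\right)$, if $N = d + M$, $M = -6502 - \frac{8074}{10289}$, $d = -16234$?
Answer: $\frac{4144555792148}{10289} \approx 4.0281 \cdot 10^{8}$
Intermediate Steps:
$M = - \frac{66907152}{10289}$ ($M = -6502 - \frac{8074}{10289} = - \frac{66907152}{10289} \approx -6502.8$)
$N = - \frac{233938778}{10289}$ ($N = -16234 - \frac{66907152}{10289} = - \frac{233938778}{10289} \approx -22737.0$)
$\left(\left(-99 + 71\right)^{2} + \left(-61 - 111\right) 83\right) \left(-7119 + N\right) = \left(\left(-99 + 71\right)^{2} + \left(-61 - 111\right) 83\right) \left(-7119 - \frac{233938778}{10289}\right) = \left(\left(-28\right)^{2} - 14276\right) \left(- \frac{307186169}{10289}\right) = \left(784 - 14276\right) \left(- \frac{307186169}{10289}\right) = \left(-13492\right) \left(- \frac{307186169}{10289}\right) = \frac{4144555792148}{10289}$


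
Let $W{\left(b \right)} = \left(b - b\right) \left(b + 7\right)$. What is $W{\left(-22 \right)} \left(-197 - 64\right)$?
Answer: $0$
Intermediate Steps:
$W{\left(b \right)} = 0$ ($W{\left(b \right)} = 0 \left(7 + b\right) = 0$)
$W{\left(-22 \right)} \left(-197 - 64\right) = 0 \left(-197 - 64\right) = 0 \left(-261\right) = 0$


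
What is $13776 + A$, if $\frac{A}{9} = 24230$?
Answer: $231846$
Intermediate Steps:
$A = 218070$ ($A = 9 \cdot 24230 = 218070$)
$13776 + A = 13776 + 218070 = 231846$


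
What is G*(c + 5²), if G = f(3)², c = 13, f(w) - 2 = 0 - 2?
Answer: 0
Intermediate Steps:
f(w) = 0 (f(w) = 2 + (0 - 2) = 2 - 2 = 0)
G = 0 (G = 0² = 0)
G*(c + 5²) = 0*(13 + 5²) = 0*(13 + 25) = 0*38 = 0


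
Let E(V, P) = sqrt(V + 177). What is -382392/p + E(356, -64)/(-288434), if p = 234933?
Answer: -127464/78311 - sqrt(533)/288434 ≈ -1.6277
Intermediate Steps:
E(V, P) = sqrt(177 + V)
-382392/p + E(356, -64)/(-288434) = -382392/234933 + sqrt(177 + 356)/(-288434) = -382392*1/234933 + sqrt(533)*(-1/288434) = -127464/78311 - sqrt(533)/288434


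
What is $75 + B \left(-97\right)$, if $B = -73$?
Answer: $7156$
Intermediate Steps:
$75 + B \left(-97\right) = 75 - -7081 = 75 + 7081 = 7156$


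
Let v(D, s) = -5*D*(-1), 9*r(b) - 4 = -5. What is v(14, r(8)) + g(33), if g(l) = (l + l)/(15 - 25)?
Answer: 317/5 ≈ 63.400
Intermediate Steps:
r(b) = -⅑ (r(b) = 4/9 + (⅑)*(-5) = 4/9 - 5/9 = -⅑)
g(l) = -l/5 (g(l) = (2*l)/(-10) = (2*l)*(-⅒) = -l/5)
v(D, s) = 5*D
v(14, r(8)) + g(33) = 5*14 - ⅕*33 = 70 - 33/5 = 317/5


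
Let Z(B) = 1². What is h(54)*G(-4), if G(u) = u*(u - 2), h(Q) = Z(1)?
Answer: 24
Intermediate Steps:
Z(B) = 1
h(Q) = 1
G(u) = u*(-2 + u)
h(54)*G(-4) = 1*(-4*(-2 - 4)) = 1*(-4*(-6)) = 1*24 = 24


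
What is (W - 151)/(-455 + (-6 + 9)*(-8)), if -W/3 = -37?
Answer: 40/479 ≈ 0.083507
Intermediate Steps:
W = 111 (W = -3*(-37) = 111)
(W - 151)/(-455 + (-6 + 9)*(-8)) = (111 - 151)/(-455 + (-6 + 9)*(-8)) = -40/(-455 + 3*(-8)) = -40/(-455 - 24) = -40/(-479) = -40*(-1/479) = 40/479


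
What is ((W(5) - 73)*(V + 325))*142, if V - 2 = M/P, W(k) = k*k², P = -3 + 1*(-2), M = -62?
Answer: 12530648/5 ≈ 2.5061e+6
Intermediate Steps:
P = -5 (P = -3 - 2 = -5)
W(k) = k³
V = 72/5 (V = 2 - 62/(-5) = 2 - 62*(-⅕) = 2 + 62/5 = 72/5 ≈ 14.400)
((W(5) - 73)*(V + 325))*142 = ((5³ - 73)*(72/5 + 325))*142 = ((125 - 73)*(1697/5))*142 = (52*(1697/5))*142 = (88244/5)*142 = 12530648/5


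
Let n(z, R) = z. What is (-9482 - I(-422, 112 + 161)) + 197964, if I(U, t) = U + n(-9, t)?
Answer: 188913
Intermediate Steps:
I(U, t) = -9 + U (I(U, t) = U - 9 = -9 + U)
(-9482 - I(-422, 112 + 161)) + 197964 = (-9482 - (-9 - 422)) + 197964 = (-9482 - 1*(-431)) + 197964 = (-9482 + 431) + 197964 = -9051 + 197964 = 188913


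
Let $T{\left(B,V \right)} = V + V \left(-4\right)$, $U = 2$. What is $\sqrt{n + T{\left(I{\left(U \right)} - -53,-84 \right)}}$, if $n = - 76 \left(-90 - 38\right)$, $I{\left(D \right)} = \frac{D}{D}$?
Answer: $2 \sqrt{2495} \approx 99.9$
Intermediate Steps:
$I{\left(D \right)} = 1$
$T{\left(B,V \right)} = - 3 V$ ($T{\left(B,V \right)} = V - 4 V = - 3 V$)
$n = 9728$ ($n = \left(-76\right) \left(-128\right) = 9728$)
$\sqrt{n + T{\left(I{\left(U \right)} - -53,-84 \right)}} = \sqrt{9728 - -252} = \sqrt{9728 + 252} = \sqrt{9980} = 2 \sqrt{2495}$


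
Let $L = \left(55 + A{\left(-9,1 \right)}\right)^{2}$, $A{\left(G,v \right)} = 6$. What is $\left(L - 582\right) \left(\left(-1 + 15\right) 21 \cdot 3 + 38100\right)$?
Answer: $122364498$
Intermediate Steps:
$L = 3721$ ($L = \left(55 + 6\right)^{2} = 61^{2} = 3721$)
$\left(L - 582\right) \left(\left(-1 + 15\right) 21 \cdot 3 + 38100\right) = \left(3721 - 582\right) \left(\left(-1 + 15\right) 21 \cdot 3 + 38100\right) = 3139 \left(14 \cdot 21 \cdot 3 + 38100\right) = 3139 \left(294 \cdot 3 + 38100\right) = 3139 \left(882 + 38100\right) = 3139 \cdot 38982 = 122364498$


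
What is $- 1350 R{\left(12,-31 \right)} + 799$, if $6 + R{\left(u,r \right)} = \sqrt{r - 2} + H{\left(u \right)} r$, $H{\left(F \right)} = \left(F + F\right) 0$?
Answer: $8899 - 1350 i \sqrt{33} \approx 8899.0 - 7755.2 i$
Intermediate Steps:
$H{\left(F \right)} = 0$ ($H{\left(F \right)} = 2 F 0 = 0$)
$R{\left(u,r \right)} = -6 + \sqrt{-2 + r}$ ($R{\left(u,r \right)} = -6 + \left(\sqrt{r - 2} + 0 r\right) = -6 + \left(\sqrt{-2 + r} + 0\right) = -6 + \sqrt{-2 + r}$)
$- 1350 R{\left(12,-31 \right)} + 799 = - 1350 \left(-6 + \sqrt{-2 - 31}\right) + 799 = - 1350 \left(-6 + \sqrt{-33}\right) + 799 = - 1350 \left(-6 + i \sqrt{33}\right) + 799 = \left(8100 - 1350 i \sqrt{33}\right) + 799 = 8899 - 1350 i \sqrt{33}$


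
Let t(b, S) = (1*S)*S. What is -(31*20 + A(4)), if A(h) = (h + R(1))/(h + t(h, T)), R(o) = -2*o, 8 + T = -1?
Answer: -52702/85 ≈ -620.02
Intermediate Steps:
T = -9 (T = -8 - 1 = -9)
t(b, S) = S² (t(b, S) = S*S = S²)
A(h) = (-2 + h)/(81 + h) (A(h) = (h - 2*1)/(h + (-9)²) = (h - 2)/(h + 81) = (-2 + h)/(81 + h))
-(31*20 + A(4)) = -(31*20 + (-2 + 4)/(81 + 4)) = -(620 + 2/85) = -1*52702/85 = -52702/85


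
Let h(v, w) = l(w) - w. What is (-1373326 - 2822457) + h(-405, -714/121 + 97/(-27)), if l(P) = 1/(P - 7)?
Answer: -738619900479953/176039028 ≈ -4.1958e+6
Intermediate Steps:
l(P) = 1/(-7 + P)
h(v, w) = 1/(-7 + w) - w
(-1373326 - 2822457) + h(-405, -714/121 + 97/(-27)) = (-1373326 - 2822457) + (1 - (-714/121 + 97/(-27))*(-7 + (-714/121 + 97/(-27))))/(-7 + (-714/121 + 97/(-27))) = -4195783 + (1 - (-714*1/121 + 97*(-1/27))*(-7 + (-714*1/121 + 97*(-1/27))))/(-7 + (-714*1/121 + 97*(-1/27))) = -4195783 + (1 - (-714/121 - 97/27)*(-7 + (-714/121 - 97/27)))/(-7 + (-714/121 - 97/27)) = -4195783 + (1 - 1*(-31015/3267)*(-7 - 31015/3267))/(-7 - 31015/3267) = -4195783 + (1 - 1*(-31015/3267)*(-53884/3267))/(-53884/3267) = -4195783 - 3267*(1 - 1671212260/10673289)/53884 = -4195783 - 3267/53884*(-1660538971/10673289) = -4195783 + 1660538971/176039028 = -738619900479953/176039028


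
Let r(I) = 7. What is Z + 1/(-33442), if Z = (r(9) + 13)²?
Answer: 13376799/33442 ≈ 400.00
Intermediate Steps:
Z = 400 (Z = (7 + 13)² = 20² = 400)
Z + 1/(-33442) = 400 + 1/(-33442) = 400 - 1/33442 = 13376799/33442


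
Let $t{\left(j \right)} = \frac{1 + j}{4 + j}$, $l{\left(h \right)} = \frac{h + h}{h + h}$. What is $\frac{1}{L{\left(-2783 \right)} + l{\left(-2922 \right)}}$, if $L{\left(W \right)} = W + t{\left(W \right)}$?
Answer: $- \frac{2779}{7728396} \approx -0.00035958$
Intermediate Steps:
$l{\left(h \right)} = 1$ ($l{\left(h \right)} = \frac{2 h}{2 h} = 2 h \frac{1}{2 h} = 1$)
$t{\left(j \right)} = \frac{1 + j}{4 + j}$
$L{\left(W \right)} = W + \frac{1 + W}{4 + W}$
$\frac{1}{L{\left(-2783 \right)} + l{\left(-2922 \right)}} = \frac{1}{\frac{1 - 2783 - 2783 \left(4 - 2783\right)}{4 - 2783} + 1} = \frac{1}{\frac{1 - 2783 - -7733957}{-2779} + 1} = \frac{1}{- \frac{1 - 2783 + 7733957}{2779} + 1} = \frac{1}{\left(- \frac{1}{2779}\right) 7731175 + 1} = \frac{1}{- \frac{7731175}{2779} + 1} = \frac{1}{- \frac{7728396}{2779}} = - \frac{2779}{7728396}$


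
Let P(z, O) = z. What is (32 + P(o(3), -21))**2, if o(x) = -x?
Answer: 841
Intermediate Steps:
(32 + P(o(3), -21))**2 = (32 - 1*3)**2 = (32 - 3)**2 = 29**2 = 841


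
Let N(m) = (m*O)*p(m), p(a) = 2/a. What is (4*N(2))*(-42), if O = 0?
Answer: 0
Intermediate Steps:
N(m) = 0 (N(m) = (m*0)*(2/m) = 0*(2/m) = 0)
(4*N(2))*(-42) = (4*0)*(-42) = 0*(-42) = 0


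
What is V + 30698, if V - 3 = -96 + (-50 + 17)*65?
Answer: 28460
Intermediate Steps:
V = -2238 (V = 3 + (-96 + (-50 + 17)*65) = 3 + (-96 - 33*65) = 3 + (-96 - 2145) = 3 - 2241 = -2238)
V + 30698 = -2238 + 30698 = 28460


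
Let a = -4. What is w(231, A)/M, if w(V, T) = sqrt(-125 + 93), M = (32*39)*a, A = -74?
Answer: -I*sqrt(2)/1248 ≈ -0.0011332*I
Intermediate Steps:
M = -4992 (M = (32*39)*(-4) = 1248*(-4) = -4992)
w(V, T) = 4*I*sqrt(2) (w(V, T) = sqrt(-32) = 4*I*sqrt(2))
w(231, A)/M = (4*I*sqrt(2))/(-4992) = (4*I*sqrt(2))*(-1/4992) = -I*sqrt(2)/1248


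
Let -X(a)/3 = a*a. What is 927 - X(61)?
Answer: 12090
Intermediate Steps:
X(a) = -3*a² (X(a) = -3*a*a = -3*a²)
927 - X(61) = 927 - (-3)*61² = 927 - (-3)*3721 = 927 - 1*(-11163) = 927 + 11163 = 12090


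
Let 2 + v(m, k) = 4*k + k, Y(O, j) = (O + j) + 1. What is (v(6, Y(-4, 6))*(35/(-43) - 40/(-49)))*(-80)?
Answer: -5200/2107 ≈ -2.4680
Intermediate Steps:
Y(O, j) = 1 + O + j
v(m, k) = -2 + 5*k (v(m, k) = -2 + (4*k + k) = -2 + 5*k)
(v(6, Y(-4, 6))*(35/(-43) - 40/(-49)))*(-80) = ((-2 + 5*(1 - 4 + 6))*(35/(-43) - 40/(-49)))*(-80) = ((-2 + 5*3)*(35*(-1/43) - 40*(-1/49)))*(-80) = ((-2 + 15)*(-35/43 + 40/49))*(-80) = (13*(5/2107))*(-80) = (65/2107)*(-80) = -5200/2107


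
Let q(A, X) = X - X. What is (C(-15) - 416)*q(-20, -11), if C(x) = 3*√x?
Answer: 0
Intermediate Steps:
q(A, X) = 0
(C(-15) - 416)*q(-20, -11) = (3*√(-15) - 416)*0 = (3*(I*√15) - 416)*0 = (3*I*√15 - 416)*0 = (-416 + 3*I*√15)*0 = 0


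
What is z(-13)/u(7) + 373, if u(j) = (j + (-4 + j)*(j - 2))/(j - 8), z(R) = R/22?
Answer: 180545/484 ≈ 373.03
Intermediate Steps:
z(R) = R/22 (z(R) = R*(1/22) = R/22)
u(j) = (j + (-4 + j)*(-2 + j))/(-8 + j)
z(-13)/u(7) + 373 = ((1/22)*(-13))/(((8 + 7² - 5*7)/(-8 + 7))) + 373 = -13*(-1/(8 + 49 - 35))/22 + 373 = -13/(22*((-1*22))) + 373 = -13/22/(-22) + 373 = -13/22*(-1/22) + 373 = 13/484 + 373 = 180545/484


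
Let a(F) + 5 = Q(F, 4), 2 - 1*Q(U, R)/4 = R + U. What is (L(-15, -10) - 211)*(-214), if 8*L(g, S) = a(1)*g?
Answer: 153331/4 ≈ 38333.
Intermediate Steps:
Q(U, R) = 8 - 4*R - 4*U (Q(U, R) = 8 - 4*(R + U) = 8 + (-4*R - 4*U) = 8 - 4*R - 4*U)
a(F) = -13 - 4*F (a(F) = -5 + (8 - 4*4 - 4*F) = -5 + (8 - 16 - 4*F) = -5 + (-8 - 4*F) = -13 - 4*F)
L(g, S) = -17*g/8 (L(g, S) = ((-13 - 4*1)*g)/8 = ((-13 - 4)*g)/8 = (-17*g)/8 = -17*g/8)
(L(-15, -10) - 211)*(-214) = (-17/8*(-15) - 211)*(-214) = (255/8 - 211)*(-214) = -1433/8*(-214) = 153331/4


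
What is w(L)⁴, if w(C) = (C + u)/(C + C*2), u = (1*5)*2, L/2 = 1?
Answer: 16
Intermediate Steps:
L = 2 (L = 2*1 = 2)
u = 10 (u = 5*2 = 10)
w(C) = (10 + C)/(3*C) (w(C) = (C + 10)/(C + C*2) = (10 + C)/(C + 2*C) = (10 + C)/((3*C)) = (10 + C)*(1/(3*C)) = (10 + C)/(3*C))
w(L)⁴ = ((⅓)*(10 + 2)/2)⁴ = ((⅓)*(½)*12)⁴ = 2⁴ = 16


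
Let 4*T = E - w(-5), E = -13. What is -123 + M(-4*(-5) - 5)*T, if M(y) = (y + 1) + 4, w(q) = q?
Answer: -163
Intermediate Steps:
T = -2 (T = (-13 - 1*(-5))/4 = (-13 + 5)/4 = (¼)*(-8) = -2)
M(y) = 5 + y (M(y) = (1 + y) + 4 = 5 + y)
-123 + M(-4*(-5) - 5)*T = -123 + (5 + (-4*(-5) - 5))*(-2) = -123 + (5 + (20 - 5))*(-2) = -123 + (5 + 15)*(-2) = -123 + 20*(-2) = -123 - 40 = -163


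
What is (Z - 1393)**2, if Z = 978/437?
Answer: 369375864169/190969 ≈ 1.9342e+6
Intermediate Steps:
Z = 978/437 (Z = 978*(1/437) = 978/437 ≈ 2.2380)
(Z - 1393)**2 = (978/437 - 1393)**2 = (-607763/437)**2 = 369375864169/190969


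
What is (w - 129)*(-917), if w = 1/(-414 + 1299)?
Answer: 104688388/885 ≈ 1.1829e+5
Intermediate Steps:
w = 1/885 ≈ 0.0011299
(w - 129)*(-917) = (1/885 - 129)*(-917) = -114164/885*(-917) = 104688388/885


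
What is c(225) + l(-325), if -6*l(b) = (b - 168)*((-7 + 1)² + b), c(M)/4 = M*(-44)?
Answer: -380077/6 ≈ -63346.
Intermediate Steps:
c(M) = -176*M (c(M) = 4*(M*(-44)) = 4*(-44*M) = -176*M)
l(b) = -(-168 + b)*(36 + b)/6 (l(b) = -(b - 168)*((-7 + 1)² + b)/6 = -(-168 + b)*((-6)² + b)/6 = -(-168 + b)*(36 + b)/6)
c(225) + l(-325) = -176*225 + (1008 + 22*(-325) - ⅙*(-325)²) = -39600 + (1008 - 7150 - ⅙*105625) = -39600 + (1008 - 7150 - 105625/6) = -39600 - 142477/6 = -380077/6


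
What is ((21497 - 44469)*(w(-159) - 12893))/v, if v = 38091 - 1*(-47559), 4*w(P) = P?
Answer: 297091133/85650 ≈ 3468.7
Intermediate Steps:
w(P) = P/4
v = 85650 (v = 38091 + 47559 = 85650)
((21497 - 44469)*(w(-159) - 12893))/v = ((21497 - 44469)*((¼)*(-159) - 12893))/85650 = -22972*(-159/4 - 12893)*(1/85650) = -22972*(-51731/4)*(1/85650) = 297091133*(1/85650) = 297091133/85650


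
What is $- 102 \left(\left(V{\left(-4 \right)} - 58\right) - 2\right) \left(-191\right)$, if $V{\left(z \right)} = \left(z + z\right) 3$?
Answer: $-1636488$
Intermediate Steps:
$V{\left(z \right)} = 6 z$ ($V{\left(z \right)} = 2 z 3 = 6 z$)
$- 102 \left(\left(V{\left(-4 \right)} - 58\right) - 2\right) \left(-191\right) = - 102 \left(\left(6 \left(-4\right) - 58\right) - 2\right) \left(-191\right) = - 102 \left(\left(-24 - 58\right) - 2\right) \left(-191\right) = - 102 \left(-82 - 2\right) \left(-191\right) = \left(-102\right) \left(-84\right) \left(-191\right) = 8568 \left(-191\right) = -1636488$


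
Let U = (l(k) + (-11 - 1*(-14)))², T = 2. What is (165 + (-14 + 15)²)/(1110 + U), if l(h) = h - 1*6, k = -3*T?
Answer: 166/1191 ≈ 0.13938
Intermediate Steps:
k = -6 (k = -3*2 = -6)
l(h) = -6 + h (l(h) = h - 6 = -6 + h)
U = 81 (U = ((-6 - 6) + (-11 - 1*(-14)))² = (-12 + (-11 + 14))² = (-12 + 3)² = (-9)² = 81)
(165 + (-14 + 15)²)/(1110 + U) = (165 + (-14 + 15)²)/(1110 + 81) = (165 + 1²)/1191 = (165 + 1)*(1/1191) = 166*(1/1191) = 166/1191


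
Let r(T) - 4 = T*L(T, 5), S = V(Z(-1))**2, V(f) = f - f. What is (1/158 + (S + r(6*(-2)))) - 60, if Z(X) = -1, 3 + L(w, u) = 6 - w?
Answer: -37287/158 ≈ -235.99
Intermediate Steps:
L(w, u) = 3 - w (L(w, u) = -3 + (6 - w) = 3 - w)
V(f) = 0
S = 0 (S = 0**2 = 0)
r(T) = 4 + T*(3 - T)
(1/158 + (S + r(6*(-2)))) - 60 = (1/158 + (0 + (4 - 6*(-2)*(-3 + 6*(-2))))) - 60 = (1/158 + (0 + (4 - 1*(-12)*(-3 - 12)))) - 60 = (1/158 + (0 + (4 - 1*(-12)*(-15)))) - 60 = (1/158 + (0 + (4 - 180))) - 60 = (1/158 + (0 - 176)) - 60 = (1/158 - 176) - 60 = -27807/158 - 60 = -37287/158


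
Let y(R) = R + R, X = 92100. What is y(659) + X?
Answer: 93418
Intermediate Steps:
y(R) = 2*R
y(659) + X = 2*659 + 92100 = 1318 + 92100 = 93418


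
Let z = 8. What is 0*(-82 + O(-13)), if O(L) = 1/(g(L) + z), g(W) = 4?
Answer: 0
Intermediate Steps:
O(L) = 1/12 (O(L) = 1/(4 + 8) = 1/12)
0*(-82 + O(-13)) = 0*(-82 + 1/12) = 0*(-983/12) = 0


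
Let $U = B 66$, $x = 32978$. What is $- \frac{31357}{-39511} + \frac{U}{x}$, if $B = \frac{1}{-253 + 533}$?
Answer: $\frac{13161278573}{16583556920} \approx 0.79363$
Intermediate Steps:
$B = \frac{1}{280} \approx 0.0035714$
$U = \frac{33}{140}$ ($U = \frac{1}{280} \cdot 66 = \frac{33}{140} \approx 0.23571$)
$- \frac{31357}{-39511} + \frac{U}{x} = - \frac{31357}{-39511} + \frac{33}{140 \cdot 32978} = \left(-31357\right) \left(- \frac{1}{39511}\right) + \frac{33}{140} \cdot \frac{1}{32978} = \frac{31357}{39511} + \frac{3}{419720} = \frac{13161278573}{16583556920}$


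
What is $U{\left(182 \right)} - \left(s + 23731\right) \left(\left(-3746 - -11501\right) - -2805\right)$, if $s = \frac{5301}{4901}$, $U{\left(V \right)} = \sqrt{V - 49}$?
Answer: $- \frac{1228243441920}{4901} + \sqrt{133} \approx -2.5061 \cdot 10^{8}$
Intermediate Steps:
$U{\left(V \right)} = \sqrt{-49 + V}$
$s = \frac{5301}{4901}$ ($s = 5301 \cdot \frac{1}{4901} = \frac{5301}{4901} \approx 1.0816$)
$U{\left(182 \right)} - \left(s + 23731\right) \left(\left(-3746 - -11501\right) - -2805\right) = \sqrt{-49 + 182} - \left(\frac{5301}{4901} + 23731\right) \left(\left(-3746 - -11501\right) - -2805\right) = \sqrt{133} - \frac{116310932 \left(\left(-3746 + 11501\right) + 2805\right)}{4901} = \sqrt{133} - \frac{116310932 \left(7755 + 2805\right)}{4901} = \sqrt{133} - \frac{116310932}{4901} \cdot 10560 = \sqrt{133} - \frac{1228243441920}{4901} = - \frac{1228243441920}{4901} + \sqrt{133}$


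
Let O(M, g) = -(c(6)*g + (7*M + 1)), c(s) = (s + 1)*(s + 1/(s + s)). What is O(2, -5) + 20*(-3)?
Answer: 1655/12 ≈ 137.92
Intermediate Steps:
c(s) = (1 + s)*(s + 1/(2*s))
O(M, g) = -1 - 7*M - 511*g/12 (O(M, g) = -((½ + 6 + 6² + (½)/6)*g + (7*M + 1)) = -((½ + 6 + 36 + (½)*(⅙))*g + (1 + 7*M)) = -((½ + 6 + 36 + 1/12)*g + (1 + 7*M)) = -(511*g/12 + (1 + 7*M)) = -(1 + 7*M + 511*g/12) = -1 - 7*M - 511*g/12)
O(2, -5) + 20*(-3) = (-1 - 7*2 - 511/12*(-5)) + 20*(-3) = (-1 - 14 + 2555/12) - 60 = 2375/12 - 60 = 1655/12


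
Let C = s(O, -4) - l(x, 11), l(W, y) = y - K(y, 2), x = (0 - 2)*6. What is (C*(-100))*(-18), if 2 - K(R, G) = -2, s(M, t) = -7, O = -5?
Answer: -25200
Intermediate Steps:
x = -12 (x = -2*6 = -12)
K(R, G) = 4 (K(R, G) = 2 - 1*(-2) = 2 + 2 = 4)
l(W, y) = -4 + y (l(W, y) = y - 1*4 = y - 4 = -4 + y)
C = -14 (C = -7 - (-4 + 11) = -7 - 1*7 = -7 - 7 = -14)
(C*(-100))*(-18) = -14*(-100)*(-18) = 1400*(-18) = -25200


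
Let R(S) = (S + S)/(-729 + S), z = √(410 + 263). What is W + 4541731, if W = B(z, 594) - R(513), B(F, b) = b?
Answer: 18169319/4 ≈ 4.5423e+6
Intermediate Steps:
z = √673 ≈ 25.942
R(S) = 2*S/(-729 + S) (R(S) = (2*S)/(-729 + S) = 2*S/(-729 + S))
W = 2395/4 (W = 594 - 2*513/(-729 + 513) = 594 - 2*513/(-216) = 594 - 2*513*(-1)/216 = 594 - 1*(-19/4) = 594 + 19/4 = 2395/4 ≈ 598.75)
W + 4541731 = 2395/4 + 4541731 = 18169319/4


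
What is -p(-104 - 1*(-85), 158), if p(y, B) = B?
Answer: -158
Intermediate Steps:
-p(-104 - 1*(-85), 158) = -1*158 = -158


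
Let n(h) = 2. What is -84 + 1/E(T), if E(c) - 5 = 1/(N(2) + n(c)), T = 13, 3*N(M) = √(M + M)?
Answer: -3604/43 ≈ -83.814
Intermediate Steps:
N(M) = √2*√M/3 (N(M) = √(M + M)/3 = √(2*M)/3 = (√2*√M)/3 = √2*√M/3)
E(c) = 43/8 (E(c) = 5 + 1/(√2*√2/3 + 2) = 5 + 1/(⅔ + 2) = 5 + 1/(8/3) = 5 + 3/8 = 43/8)
-84 + 1/E(T) = -84 + 1/(43/8) = -84 + 8/43 = -3604/43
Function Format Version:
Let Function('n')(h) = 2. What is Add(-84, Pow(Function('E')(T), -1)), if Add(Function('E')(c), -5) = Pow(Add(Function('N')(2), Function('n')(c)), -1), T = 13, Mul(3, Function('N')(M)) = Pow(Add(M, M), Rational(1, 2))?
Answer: Rational(-3604, 43) ≈ -83.814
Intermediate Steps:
Function('N')(M) = Mul(Rational(1, 3), Pow(2, Rational(1, 2)), Pow(M, Rational(1, 2))) (Function('N')(M) = Mul(Rational(1, 3), Pow(Add(M, M), Rational(1, 2))) = Mul(Rational(1, 3), Pow(Mul(2, M), Rational(1, 2))) = Mul(Rational(1, 3), Mul(Pow(2, Rational(1, 2)), Pow(M, Rational(1, 2)))) = Mul(Rational(1, 3), Pow(2, Rational(1, 2)), Pow(M, Rational(1, 2))))
Function('E')(c) = Rational(43, 8) (Function('E')(c) = Add(5, Pow(Add(Mul(Rational(1, 3), Pow(2, Rational(1, 2)), Pow(2, Rational(1, 2))), 2), -1)) = Add(5, Pow(Add(Rational(2, 3), 2), -1)) = Add(5, Pow(Rational(8, 3), -1)) = Add(5, Rational(3, 8)) = Rational(43, 8))
Add(-84, Pow(Function('E')(T), -1)) = Add(-84, Pow(Rational(43, 8), -1)) = Add(-84, Rational(8, 43)) = Rational(-3604, 43)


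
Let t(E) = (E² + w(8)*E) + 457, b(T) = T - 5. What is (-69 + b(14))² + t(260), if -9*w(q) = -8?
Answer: 646993/9 ≈ 71888.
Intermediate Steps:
w(q) = 8/9 (w(q) = -⅑*(-8) = 8/9)
b(T) = -5 + T
t(E) = 457 + E² + 8*E/9 (t(E) = (E² + 8*E/9) + 457 = 457 + E² + 8*E/9)
(-69 + b(14))² + t(260) = (-69 + (-5 + 14))² + (457 + 260² + (8/9)*260) = (-69 + 9)² + (457 + 67600 + 2080/9) = (-60)² + 614593/9 = 3600 + 614593/9 = 646993/9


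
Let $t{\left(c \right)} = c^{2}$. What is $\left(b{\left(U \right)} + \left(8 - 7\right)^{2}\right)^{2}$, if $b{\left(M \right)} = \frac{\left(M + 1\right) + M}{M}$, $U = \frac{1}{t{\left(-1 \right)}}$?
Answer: $16$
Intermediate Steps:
$U = 1$ ($U = \frac{1}{\left(-1\right)^{2}} = 1^{-1} = 1$)
$b{\left(M \right)} = \frac{1 + 2 M}{M}$ ($b{\left(M \right)} = \frac{\left(1 + M\right) + M}{M} = \frac{1 + 2 M}{M}$)
$\left(b{\left(U \right)} + \left(8 - 7\right)^{2}\right)^{2} = \left(\left(2 + 1^{-1}\right) + \left(8 - 7\right)^{2}\right)^{2} = \left(\left(2 + 1\right) + 1^{2}\right)^{2} = \left(3 + 1\right)^{2} = 4^{2} = 16$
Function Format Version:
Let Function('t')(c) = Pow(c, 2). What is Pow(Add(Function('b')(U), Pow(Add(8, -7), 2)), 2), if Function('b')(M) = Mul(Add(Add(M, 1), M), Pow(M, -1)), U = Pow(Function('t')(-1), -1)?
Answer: 16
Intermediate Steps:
U = 1 (U = Pow(Pow(-1, 2), -1) = Pow(1, -1) = 1)
Function('b')(M) = Mul(Pow(M, -1), Add(1, Mul(2, M))) (Function('b')(M) = Mul(Add(Add(1, M), M), Pow(M, -1)) = Mul(Add(1, Mul(2, M)), Pow(M, -1)) = Mul(Pow(M, -1), Add(1, Mul(2, M))))
Pow(Add(Function('b')(U), Pow(Add(8, -7), 2)), 2) = Pow(Add(Add(2, Pow(1, -1)), Pow(Add(8, -7), 2)), 2) = Pow(Add(Add(2, 1), Pow(1, 2)), 2) = Pow(Add(3, 1), 2) = Pow(4, 2) = 16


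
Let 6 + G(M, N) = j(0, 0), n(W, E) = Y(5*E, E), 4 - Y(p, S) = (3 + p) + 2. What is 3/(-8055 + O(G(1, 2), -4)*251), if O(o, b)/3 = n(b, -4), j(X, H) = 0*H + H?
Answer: 1/2084 ≈ 0.00047985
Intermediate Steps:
Y(p, S) = -1 - p (Y(p, S) = 4 - ((3 + p) + 2) = 4 - (5 + p) = 4 + (-5 - p) = -1 - p)
n(W, E) = -1 - 5*E
j(X, H) = H (j(X, H) = 0 + H = H)
G(M, N) = -6 (G(M, N) = -6 + 0 = -6)
O(o, b) = 57 (O(o, b) = 3*(-1 - 5*(-4)) = 3*(-1 + 20) = 3*19 = 57)
3/(-8055 + O(G(1, 2), -4)*251) = 3/(-8055 + 57*251) = 3/(-8055 + 14307) = 3/6252 = (1/6252)*3 = 1/2084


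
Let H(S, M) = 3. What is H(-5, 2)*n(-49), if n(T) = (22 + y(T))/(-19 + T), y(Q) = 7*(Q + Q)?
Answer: 498/17 ≈ 29.294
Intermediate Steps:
y(Q) = 14*Q (y(Q) = 7*(2*Q) = 14*Q)
n(T) = (22 + 14*T)/(-19 + T)
H(-5, 2)*n(-49) = 3*(2*(11 + 7*(-49))/(-19 - 49)) = 3*(2*(11 - 343)/(-68)) = 3*(2*(-1/68)*(-332)) = 3*(166/17) = 498/17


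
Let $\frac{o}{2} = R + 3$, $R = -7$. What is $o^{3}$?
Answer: $-512$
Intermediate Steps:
$o = -8$ ($o = 2 \left(-7 + 3\right) = 2 \left(-4\right) = -8$)
$o^{3} = \left(-8\right)^{3} = -512$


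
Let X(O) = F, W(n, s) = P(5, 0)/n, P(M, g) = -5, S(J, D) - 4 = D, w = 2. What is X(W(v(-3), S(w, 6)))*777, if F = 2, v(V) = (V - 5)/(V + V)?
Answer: 1554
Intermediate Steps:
S(J, D) = 4 + D
v(V) = (-5 + V)/(2*V) (v(V) = (-5 + V)/((2*V)) = (-5 + V)*(1/(2*V)) = (-5 + V)/(2*V))
W(n, s) = -5/n
X(O) = 2
X(W(v(-3), S(w, 6)))*777 = 2*777 = 1554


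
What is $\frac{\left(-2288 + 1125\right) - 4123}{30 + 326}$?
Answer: $- \frac{2643}{178} \approx -14.848$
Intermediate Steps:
$\frac{\left(-2288 + 1125\right) - 4123}{30 + 326} = \frac{-1163 - 4123}{356} = \left(-5286\right) \frac{1}{356} = - \frac{2643}{178}$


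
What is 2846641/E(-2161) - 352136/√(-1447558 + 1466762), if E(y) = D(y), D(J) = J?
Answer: -2846641/2161 - 176068*√4801/4801 ≈ -3858.3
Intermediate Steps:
E(y) = y
2846641/E(-2161) - 352136/√(-1447558 + 1466762) = 2846641/(-2161) - 352136/√(-1447558 + 1466762) = 2846641*(-1/2161) - 352136*√4801/9602 = -2846641/2161 - 352136*√4801/9602 = -2846641/2161 - 176068*√4801/4801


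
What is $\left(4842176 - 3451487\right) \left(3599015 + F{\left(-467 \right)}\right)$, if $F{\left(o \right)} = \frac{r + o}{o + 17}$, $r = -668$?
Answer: $\frac{50051140789617}{10} \approx 5.0051 \cdot 10^{12}$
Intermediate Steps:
$F{\left(o \right)} = \frac{-668 + o}{17 + o}$ ($F{\left(o \right)} = \frac{-668 + o}{o + 17} = \frac{-668 + o}{17 + o}$)
$\left(4842176 - 3451487\right) \left(3599015 + F{\left(-467 \right)}\right) = \left(4842176 - 3451487\right) \left(3599015 + \frac{-668 - 467}{17 - 467}\right) = 1390689 \left(3599015 + \frac{1}{-450} \left(-1135\right)\right) = 1390689 \left(3599015 - - \frac{227}{90}\right) = 1390689 \left(3599015 + \frac{227}{90}\right) = 1390689 \cdot \frac{323911577}{90} = \frac{50051140789617}{10}$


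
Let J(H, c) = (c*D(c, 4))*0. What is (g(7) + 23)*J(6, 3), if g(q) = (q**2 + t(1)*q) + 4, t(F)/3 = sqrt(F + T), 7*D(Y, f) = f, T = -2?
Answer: 0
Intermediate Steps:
D(Y, f) = f/7
t(F) = 3*sqrt(-2 + F) (t(F) = 3*sqrt(F - 2) = 3*sqrt(-2 + F))
J(H, c) = 0 (J(H, c) = (c*((1/7)*4))*0 = (c*(4/7))*0 = (4*c/7)*0 = 0)
g(q) = 4 + q**2 + 3*I*q (g(q) = (q**2 + (3*sqrt(-2 + 1))*q) + 4 = (q**2 + (3*sqrt(-1))*q) + 4 = (q**2 + (3*I)*q) + 4 = (q**2 + 3*I*q) + 4 = 4 + q**2 + 3*I*q)
(g(7) + 23)*J(6, 3) = ((4 + 7**2 + 3*I*7) + 23)*0 = ((4 + 49 + 21*I) + 23)*0 = ((53 + 21*I) + 23)*0 = (76 + 21*I)*0 = 0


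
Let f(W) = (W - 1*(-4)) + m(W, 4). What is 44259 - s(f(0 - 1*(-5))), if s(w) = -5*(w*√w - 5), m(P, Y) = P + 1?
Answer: 44234 + 75*√15 ≈ 44525.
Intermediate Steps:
m(P, Y) = 1 + P
f(W) = 5 + 2*W (f(W) = (W - 1*(-4)) + (1 + W) = (W + 4) + (1 + W) = (4 + W) + (1 + W) = 5 + 2*W)
s(w) = 25 - 5*w^(3/2) (s(w) = -5*(w^(3/2) - 5) = -5*(-5 + w^(3/2)) = 25 - 5*w^(3/2))
44259 - s(f(0 - 1*(-5))) = 44259 - (25 - 5*(5 + 2*(0 - 1*(-5)))^(3/2)) = 44259 - (25 - 5*(5 + 2*(0 + 5))^(3/2)) = 44259 - (25 - 5*(5 + 2*5)^(3/2)) = 44259 - (25 - 5*(5 + 10)^(3/2)) = 44259 - (25 - 75*√15) = 44259 + (-25 + 75*√15) = 44234 + 75*√15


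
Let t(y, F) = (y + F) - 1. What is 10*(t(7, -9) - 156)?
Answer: -1590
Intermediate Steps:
t(y, F) = -1 + F + y (t(y, F) = (F + y) - 1 = -1 + F + y)
10*(t(7, -9) - 156) = 10*((-1 - 9 + 7) - 156) = 10*(-3 - 156) = 10*(-159) = -1590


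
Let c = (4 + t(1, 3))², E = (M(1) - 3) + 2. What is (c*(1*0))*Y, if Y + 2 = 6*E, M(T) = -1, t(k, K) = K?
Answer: 0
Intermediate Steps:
E = -2 (E = (-1 - 3) + 2 = -4 + 2 = -2)
Y = -14 (Y = -2 + 6*(-2) = -2 - 12 = -14)
c = 49 (c = (4 + 3)² = 7² = 49)
(c*(1*0))*Y = (49*(1*0))*(-14) = (49*0)*(-14) = 0*(-14) = 0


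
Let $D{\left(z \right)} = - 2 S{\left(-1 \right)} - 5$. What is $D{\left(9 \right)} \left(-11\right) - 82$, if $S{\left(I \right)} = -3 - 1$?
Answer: $-115$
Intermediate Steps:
$S{\left(I \right)} = -4$
$D{\left(z \right)} = 3$ ($D{\left(z \right)} = \left(-2\right) \left(-4\right) - 5 = 8 - 5 = 3$)
$D{\left(9 \right)} \left(-11\right) - 82 = 3 \left(-11\right) - 82 = -33 - 82 = -115$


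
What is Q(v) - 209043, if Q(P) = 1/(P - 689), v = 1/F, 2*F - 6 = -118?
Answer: -8065924211/38585 ≈ -2.0904e+5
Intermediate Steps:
F = -56 (F = 3 + (½)*(-118) = 3 - 59 = -56)
v = -1/56 (v = 1/(-56) = -1/56 ≈ -0.017857)
Q(P) = 1/(-689 + P)
Q(v) - 209043 = 1/(-689 - 1/56) - 209043 = 1/(-38585/56) - 209043 = -56/38585 - 209043 = -8065924211/38585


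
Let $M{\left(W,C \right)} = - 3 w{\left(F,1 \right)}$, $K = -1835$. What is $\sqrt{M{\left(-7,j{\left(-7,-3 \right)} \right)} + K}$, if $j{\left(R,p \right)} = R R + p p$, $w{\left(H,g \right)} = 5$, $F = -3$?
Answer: $5 i \sqrt{74} \approx 43.012 i$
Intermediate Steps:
$j{\left(R,p \right)} = R^{2} + p^{2}$
$M{\left(W,C \right)} = -15$ ($M{\left(W,C \right)} = \left(-3\right) 5 = -15$)
$\sqrt{M{\left(-7,j{\left(-7,-3 \right)} \right)} + K} = \sqrt{-15 - 1835} = \sqrt{-1850} = 5 i \sqrt{74}$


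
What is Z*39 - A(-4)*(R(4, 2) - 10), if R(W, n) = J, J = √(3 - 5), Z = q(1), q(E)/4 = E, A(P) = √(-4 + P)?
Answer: 160 + 20*I*√2 ≈ 160.0 + 28.284*I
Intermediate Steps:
q(E) = 4*E
Z = 4 (Z = 4*1 = 4)
J = I*√2 (J = √(-2) = I*√2 ≈ 1.4142*I)
R(W, n) = I*√2
Z*39 - A(-4)*(R(4, 2) - 10) = 4*39 - √(-4 - 4)*(I*√2 - 10) = 156 - √(-8)*(-10 + I*√2) = 156 - 2*I*√2*(-10 + I*√2)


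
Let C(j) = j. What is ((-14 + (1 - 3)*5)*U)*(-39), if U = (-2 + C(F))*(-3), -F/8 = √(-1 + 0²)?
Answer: 5616 + 22464*I ≈ 5616.0 + 22464.0*I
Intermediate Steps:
F = -8*I (F = -8*√(-1 + 0²) = -8*√(-1 + 0) = -8*I ≈ -8.0*I)
U = 6 + 24*I (U = (-2 - 8*I)*(-3) = 6 + 24*I ≈ 6.0 + 24.0*I)
((-14 + (1 - 3)*5)*U)*(-39) = ((-14 + (1 - 3)*5)*(6 + 24*I))*(-39) = ((-14 - 2*5)*(6 + 24*I))*(-39) = ((-14 - 10)*(6 + 24*I))*(-39) = -24*(6 + 24*I)*(-39) = (-144 - 576*I)*(-39) = 5616 + 22464*I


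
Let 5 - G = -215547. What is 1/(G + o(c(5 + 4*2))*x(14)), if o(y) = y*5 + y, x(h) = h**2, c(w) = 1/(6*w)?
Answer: 13/2802372 ≈ 4.6389e-6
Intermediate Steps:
G = 215552 (G = 5 - 1*(-215547) = 5 + 215547 = 215552)
c(w) = 1/(6*w)
o(y) = 6*y (o(y) = 5*y + y = 6*y)
1/(G + o(c(5 + 4*2))*x(14)) = 1/(215552 + (6*(1/(6*(5 + 4*2))))*14**2) = 1/(215552 + (6*(1/(6*(5 + 8))))*196) = 1/(215552 + (6*((1/6)/13))*196) = 1/(215552 + (6*((1/6)*(1/13)))*196) = 1/(215552 + (6*(1/78))*196) = 1/(215552 + (1/13)*196) = 1/(215552 + 196/13) = 1/(2802372/13) = 13/2802372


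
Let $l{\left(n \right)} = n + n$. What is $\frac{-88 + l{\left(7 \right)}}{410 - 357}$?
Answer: $- \frac{74}{53} \approx -1.3962$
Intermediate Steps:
$l{\left(n \right)} = 2 n$
$\frac{-88 + l{\left(7 \right)}}{410 - 357} = \frac{-88 + 2 \cdot 7}{410 - 357} = \frac{-88 + 14}{53} = \left(-74\right) \frac{1}{53} = - \frac{74}{53}$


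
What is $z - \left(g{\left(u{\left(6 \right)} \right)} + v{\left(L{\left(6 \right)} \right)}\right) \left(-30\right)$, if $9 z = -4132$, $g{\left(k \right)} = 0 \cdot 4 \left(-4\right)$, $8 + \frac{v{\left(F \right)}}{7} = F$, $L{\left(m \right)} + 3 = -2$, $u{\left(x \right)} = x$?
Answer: $- \frac{28702}{9} \approx -3189.1$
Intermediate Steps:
$L{\left(m \right)} = -5$ ($L{\left(m \right)} = -3 - 2 = -5$)
$v{\left(F \right)} = -56 + 7 F$
$g{\left(k \right)} = 0$ ($g{\left(k \right)} = 0 \left(-4\right) = 0$)
$z = - \frac{4132}{9}$ ($z = \frac{1}{9} \left(-4132\right) = - \frac{4132}{9} \approx -459.11$)
$z - \left(g{\left(u{\left(6 \right)} \right)} + v{\left(L{\left(6 \right)} \right)}\right) \left(-30\right) = - \frac{4132}{9} - \left(0 + \left(-56 + 7 \left(-5\right)\right)\right) \left(-30\right) = - \frac{4132}{9} - \left(0 - 91\right) \left(-30\right) = - \frac{4132}{9} - \left(-91\right) \left(-30\right) = - \frac{4132}{9} - 2730 = - \frac{28702}{9}$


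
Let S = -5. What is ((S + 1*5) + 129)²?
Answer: 16641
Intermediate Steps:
((S + 1*5) + 129)² = ((-5 + 1*5) + 129)² = ((-5 + 5) + 129)² = (0 + 129)² = 129² = 16641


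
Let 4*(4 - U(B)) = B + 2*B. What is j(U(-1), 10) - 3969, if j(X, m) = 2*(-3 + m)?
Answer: -3955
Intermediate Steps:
U(B) = 4 - 3*B/4 (U(B) = 4 - (B + 2*B)/4 = 4 - 3*B/4)
j(X, m) = -6 + 2*m
j(U(-1), 10) - 3969 = (-6 + 2*10) - 3969 = (-6 + 20) - 3969 = 14 - 3969 = -3955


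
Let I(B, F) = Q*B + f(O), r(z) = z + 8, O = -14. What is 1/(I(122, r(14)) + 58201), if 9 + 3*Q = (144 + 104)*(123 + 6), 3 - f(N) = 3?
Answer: 1/1358843 ≈ 7.3592e-7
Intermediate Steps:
f(N) = 0 (f(N) = 3 - 1*3 = 3 - 3 = 0)
Q = 10661 (Q = -3 + ((144 + 104)*(123 + 6))/3 = -3 + (248*129)/3 = -3 + (⅓)*31992 = -3 + 10664 = 10661)
r(z) = 8 + z
I(B, F) = 10661*B (I(B, F) = 10661*B + 0 = 10661*B)
1/(I(122, r(14)) + 58201) = 1/(10661*122 + 58201) = 1/(1300642 + 58201) = 1/1358843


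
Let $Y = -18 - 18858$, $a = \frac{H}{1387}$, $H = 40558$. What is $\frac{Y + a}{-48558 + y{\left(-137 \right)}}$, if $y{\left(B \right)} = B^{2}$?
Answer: $\frac{26140454}{41317343} \approx 0.63268$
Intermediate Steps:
$a = \frac{40558}{1387} \approx 29.242$
$Y = -18876$ ($Y = -18 - 18858 = -18876$)
$\frac{Y + a}{-48558 + y{\left(-137 \right)}} = \frac{-18876 + \frac{40558}{1387}}{-48558 + \left(-137\right)^{2}} = - \frac{26140454}{1387 \left(-48558 + 18769\right)} = - \frac{26140454}{1387 \left(-29789\right)} = \left(- \frac{26140454}{1387}\right) \left(- \frac{1}{29789}\right) = \frac{26140454}{41317343}$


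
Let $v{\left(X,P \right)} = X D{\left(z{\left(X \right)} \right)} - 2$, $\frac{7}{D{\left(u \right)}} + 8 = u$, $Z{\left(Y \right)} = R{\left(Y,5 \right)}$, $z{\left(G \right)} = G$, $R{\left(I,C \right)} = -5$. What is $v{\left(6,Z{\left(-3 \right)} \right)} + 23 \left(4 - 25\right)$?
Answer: $-506$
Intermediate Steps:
$Z{\left(Y \right)} = -5$
$D{\left(u \right)} = \frac{7}{-8 + u}$
$v{\left(X,P \right)} = -2 + \frac{7 X}{-8 + X}$ ($v{\left(X,P \right)} = X \frac{7}{-8 + X} - 2 = \frac{7 X}{-8 + X} - 2 = -2 + \frac{7 X}{-8 + X}$)
$v{\left(6,Z{\left(-3 \right)} \right)} + 23 \left(4 - 25\right) = \frac{16 + 5 \cdot 6}{-8 + 6} + 23 \left(4 - 25\right) = \frac{16 + 30}{-2} + 23 \left(-21\right) = \left(- \frac{1}{2}\right) 46 - 483 = -23 - 483 = -506$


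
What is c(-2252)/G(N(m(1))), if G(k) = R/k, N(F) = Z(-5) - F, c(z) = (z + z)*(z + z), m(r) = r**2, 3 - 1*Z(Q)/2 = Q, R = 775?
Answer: 60858048/155 ≈ 3.9263e+5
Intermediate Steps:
Z(Q) = 6 - 2*Q
c(z) = 4*z**2 (c(z) = (2*z)*(2*z) = 4*z**2)
N(F) = 16 - F (N(F) = (6 - 2*(-5)) - F = (6 + 10) - F = 16 - F)
G(k) = 775/k
c(-2252)/G(N(m(1))) = (4*(-2252)**2)/((775/(16 - 1*1**2))) = (4*5071504)/((775/(16 - 1*1))) = 20286016/((775/(16 - 1))) = 20286016/((775/15)) = 20286016/((775*(1/15))) = 20286016/(155/3) = 20286016*(3/155) = 60858048/155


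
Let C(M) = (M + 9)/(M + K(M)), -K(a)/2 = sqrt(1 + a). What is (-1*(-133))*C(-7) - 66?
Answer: 4*(-33*sqrt(6) + 182*I)/(-7*I + 2*sqrt(6)) ≈ -91.507 + 17.851*I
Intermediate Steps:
K(a) = -2*sqrt(1 + a)
C(M) = (9 + M)/(M - 2*sqrt(1 + M)) (C(M) = (M + 9)/(M - 2*sqrt(1 + M)) = (9 + M)/(M - 2*sqrt(1 + M)))
(-1*(-133))*C(-7) - 66 = (-1*(-133))*((9 - 7)/(-7 - 2*sqrt(1 - 7))) - 66 = 133*(2/(-7 - 2*I*sqrt(6))) - 66 = 266/(-7 - 2*I*sqrt(6)) - 66 = -66 + 266/(-7 - 2*I*sqrt(6))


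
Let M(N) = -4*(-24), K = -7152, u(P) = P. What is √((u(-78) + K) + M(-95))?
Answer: I*√7134 ≈ 84.463*I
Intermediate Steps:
M(N) = 96
√((u(-78) + K) + M(-95)) = √((-78 - 7152) + 96) = √(-7230 + 96) = √(-7134) = I*√7134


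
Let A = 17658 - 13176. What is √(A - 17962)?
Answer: 2*I*√3370 ≈ 116.1*I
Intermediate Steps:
A = 4482
√(A - 17962) = √(4482 - 17962) = √(-13480) = 2*I*√3370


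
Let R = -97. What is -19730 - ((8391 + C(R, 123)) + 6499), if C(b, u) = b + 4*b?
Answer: -34135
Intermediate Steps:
C(b, u) = 5*b
-19730 - ((8391 + C(R, 123)) + 6499) = -19730 - ((8391 + 5*(-97)) + 6499) = -19730 - ((8391 - 485) + 6499) = -19730 - (7906 + 6499) = -19730 - 1*14405 = -19730 - 14405 = -34135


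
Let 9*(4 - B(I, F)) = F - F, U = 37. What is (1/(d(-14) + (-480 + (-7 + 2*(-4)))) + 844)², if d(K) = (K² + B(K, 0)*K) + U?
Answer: 72033728881/101124 ≈ 7.1233e+5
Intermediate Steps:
B(I, F) = 4 (B(I, F) = 4 - (F - F)/9 = 4 - ⅑*0 = 4 + 0 = 4)
d(K) = 37 + K² + 4*K (d(K) = (K² + 4*K) + 37 = 37 + K² + 4*K)
(1/(d(-14) + (-480 + (-7 + 2*(-4)))) + 844)² = (1/((37 + (-14)² + 4*(-14)) + (-480 + (-7 + 2*(-4)))) + 844)² = (1/((37 + 196 - 56) + (-480 + (-7 - 8))) + 844)² = (1/(177 + (-480 - 15)) + 844)² = (1/(177 - 495) + 844)² = (1/(-318) + 844)² = (-1/318 + 844)² = (268391/318)² = 72033728881/101124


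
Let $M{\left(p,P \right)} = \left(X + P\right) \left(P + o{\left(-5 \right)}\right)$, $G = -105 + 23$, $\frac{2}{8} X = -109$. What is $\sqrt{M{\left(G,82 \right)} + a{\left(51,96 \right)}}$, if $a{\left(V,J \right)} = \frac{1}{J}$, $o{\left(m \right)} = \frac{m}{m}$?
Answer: $\frac{i \sqrt{16924026}}{24} \approx 171.41 i$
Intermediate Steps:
$X = -436$ ($X = 4 \left(-109\right) = -436$)
$o{\left(m \right)} = 1$
$G = -82$
$M{\left(p,P \right)} = \left(1 + P\right) \left(-436 + P\right)$ ($M{\left(p,P \right)} = \left(-436 + P\right) \left(P + 1\right) = \left(-436 + P\right) \left(1 + P\right) = \left(1 + P\right) \left(-436 + P\right)$)
$\sqrt{M{\left(G,82 \right)} + a{\left(51,96 \right)}} = \sqrt{\left(-436 + 82^{2} - 35670\right) + \frac{1}{96}} = \sqrt{\left(-436 + 6724 - 35670\right) + \frac{1}{96}} = \sqrt{-29382 + \frac{1}{96}} = \sqrt{- \frac{2820671}{96}} = \frac{i \sqrt{16924026}}{24}$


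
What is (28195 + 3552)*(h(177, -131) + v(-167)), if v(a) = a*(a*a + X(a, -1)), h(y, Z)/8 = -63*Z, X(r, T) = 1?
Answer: -145769715682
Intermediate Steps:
h(y, Z) = -504*Z (h(y, Z) = 8*(-63*Z) = -504*Z)
v(a) = a*(1 + a²) (v(a) = a*(a*a + 1) = a*(a² + 1) = a*(1 + a²))
(28195 + 3552)*(h(177, -131) + v(-167)) = (28195 + 3552)*(-504*(-131) + (-167 + (-167)³)) = 31747*(66024 + (-167 - 4657463)) = 31747*(66024 - 4657630) = 31747*(-4591606) = -145769715682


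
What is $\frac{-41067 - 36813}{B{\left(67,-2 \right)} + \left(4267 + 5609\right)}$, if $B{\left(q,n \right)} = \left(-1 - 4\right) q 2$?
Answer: $- \frac{38940}{4603} \approx -8.4597$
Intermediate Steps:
$B{\left(q,n \right)} = - 10 q$ ($B{\left(q,n \right)} = \left(-1 - 4\right) q 2 = - 5 q 2 = - 10 q$)
$\frac{-41067 - 36813}{B{\left(67,-2 \right)} + \left(4267 + 5609\right)} = \frac{-41067 - 36813}{\left(-10\right) 67 + \left(4267 + 5609\right)} = - \frac{77880}{-670 + 9876} = - \frac{77880}{9206} = \left(-77880\right) \frac{1}{9206} = - \frac{38940}{4603}$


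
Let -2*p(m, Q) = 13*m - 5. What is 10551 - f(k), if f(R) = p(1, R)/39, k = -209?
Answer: 411493/39 ≈ 10551.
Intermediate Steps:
p(m, Q) = 5/2 - 13*m/2 (p(m, Q) = -(13*m - 5)/2 = -(-5 + 13*m)/2 = 5/2 - 13*m/2)
f(R) = -4/39 (f(R) = (5/2 - 13/2*1)/39 = (5/2 - 13/2)*(1/39) = -4*1/39 = -4/39)
10551 - f(k) = 10551 - 1*(-4/39) = 10551 + 4/39 = 411493/39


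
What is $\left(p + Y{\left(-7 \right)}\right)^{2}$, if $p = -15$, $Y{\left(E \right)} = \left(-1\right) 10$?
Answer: $625$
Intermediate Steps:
$Y{\left(E \right)} = -10$
$\left(p + Y{\left(-7 \right)}\right)^{2} = \left(-15 - 10\right)^{2} = \left(-25\right)^{2} = 625$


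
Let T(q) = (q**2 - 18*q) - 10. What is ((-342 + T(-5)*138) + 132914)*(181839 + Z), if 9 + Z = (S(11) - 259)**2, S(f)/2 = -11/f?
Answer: 36758293962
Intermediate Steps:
S(f) = -22/f (S(f) = 2*(-11/f) = -22/f)
T(q) = -10 + q**2 - 18*q
Z = 68112 (Z = -9 + (-22/11 - 259)**2 = -9 + (-22*1/11 - 259)**2 = -9 + (-2 - 259)**2 = -9 + (-261)**2 = -9 + 68121 = 68112)
((-342 + T(-5)*138) + 132914)*(181839 + Z) = ((-342 + (-10 + (-5)**2 - 18*(-5))*138) + 132914)*(181839 + 68112) = ((-342 + (-10 + 25 + 90)*138) + 132914)*249951 = ((-342 + 105*138) + 132914)*249951 = ((-342 + 14490) + 132914)*249951 = (14148 + 132914)*249951 = 147062*249951 = 36758293962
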